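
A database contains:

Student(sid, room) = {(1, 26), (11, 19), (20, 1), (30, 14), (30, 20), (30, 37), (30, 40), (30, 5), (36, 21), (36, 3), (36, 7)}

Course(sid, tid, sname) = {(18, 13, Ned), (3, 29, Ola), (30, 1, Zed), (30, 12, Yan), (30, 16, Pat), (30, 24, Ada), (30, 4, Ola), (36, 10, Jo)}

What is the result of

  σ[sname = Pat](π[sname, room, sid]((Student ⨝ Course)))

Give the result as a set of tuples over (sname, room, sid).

{(Pat, 14, 30), (Pat, 20, 30), (Pat, 37, 30), (Pat, 40, 30), (Pat, 5, 30)}

Student ⋈ Course (natural join on sid): {(30, 14, 1, Zed), (30, 14, 12, Yan), (30, 14, 16, Pat), (30, 14, 24, Ada), (30, 14, 4, Ola), (30, 20, 1, Zed), (30, 20, 12, Yan), (30, 20, 16, Pat), (30, 20, 24, Ada), (30, 20, 4, Ola), (30, 37, 1, Zed), (30, 37, 12, Yan), (30, 37, 16, Pat), (30, 37, 24, Ada), (30, 37, 4, Ola), (30, 40, 1, Zed), (30, 40, 12, Yan), (30, 40, 16, Pat), (30, 40, 24, Ada), (30, 40, 4, Ola), (30, 5, 1, Zed), (30, 5, 12, Yan), (30, 5, 16, Pat), (30, 5, 24, Ada), (30, 5, 4, Ola), (36, 21, 10, Jo), (36, 3, 10, Jo), (36, 7, 10, Jo)}
Keep only column(s) sname, room, sid: {(Ada, 14, 30), (Ada, 20, 30), (Ada, 37, 30), (Ada, 40, 30), (Ada, 5, 30), (Jo, 21, 36), (Jo, 3, 36), (Jo, 7, 36), (Ola, 14, 30), (Ola, 20, 30), (Ola, 37, 30), (Ola, 40, 30), (Ola, 5, 30), (Pat, 14, 30), (Pat, 20, 30), (Pat, 37, 30), (Pat, 40, 30), (Pat, 5, 30), (Yan, 14, 30), (Yan, 20, 30), (Yan, 37, 30), (Yan, 40, 30), (Yan, 5, 30), (Zed, 14, 30), (Zed, 20, 30), (Zed, 37, 30), (Zed, 40, 30), (Zed, 5, 30)}
Apply σ_{sname = Pat}; surviving tuples: {(Pat, 14, 30), (Pat, 20, 30), (Pat, 37, 30), (Pat, 40, 30), (Pat, 5, 30)}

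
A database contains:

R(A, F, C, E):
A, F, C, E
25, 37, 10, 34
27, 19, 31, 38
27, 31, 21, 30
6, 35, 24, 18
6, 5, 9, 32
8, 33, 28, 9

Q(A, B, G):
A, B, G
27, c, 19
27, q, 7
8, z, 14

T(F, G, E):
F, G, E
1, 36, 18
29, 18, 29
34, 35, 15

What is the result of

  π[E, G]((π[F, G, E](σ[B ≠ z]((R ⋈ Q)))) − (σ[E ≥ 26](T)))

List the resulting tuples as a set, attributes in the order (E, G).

Joining R and Q on A yields {(27, 19, 31, 38, c, 19), (27, 19, 31, 38, q, 7), (27, 31, 21, 30, c, 19), (27, 31, 21, 30, q, 7), (8, 33, 28, 9, z, 14)}.
Selection B ≠ z: {(27, 19, 31, 38, c, 19), (27, 19, 31, 38, q, 7), (27, 31, 21, 30, c, 19), (27, 31, 21, 30, q, 7)}
Projecting to F, G, E: {(19, 19, 38), (19, 7, 38), (31, 19, 30), (31, 7, 30)}
Selection E ≥ 26: {(29, 18, 29)}
Taking the difference: {(19, 19, 38), (19, 7, 38), (31, 19, 30), (31, 7, 30)}
Projecting to E, G: {(30, 19), (30, 7), (38, 19), (38, 7)}

{(30, 19), (30, 7), (38, 19), (38, 7)}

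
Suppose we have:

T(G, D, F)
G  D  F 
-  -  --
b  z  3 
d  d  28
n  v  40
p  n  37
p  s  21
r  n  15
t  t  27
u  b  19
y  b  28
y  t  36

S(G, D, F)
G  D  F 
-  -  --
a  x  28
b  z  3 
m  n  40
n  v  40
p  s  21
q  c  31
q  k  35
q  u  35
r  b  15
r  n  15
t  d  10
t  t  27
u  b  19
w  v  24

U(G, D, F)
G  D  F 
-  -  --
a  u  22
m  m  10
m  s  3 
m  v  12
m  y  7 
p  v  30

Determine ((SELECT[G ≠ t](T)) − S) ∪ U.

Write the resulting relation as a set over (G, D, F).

{(a, u, 22), (d, d, 28), (m, m, 10), (m, s, 3), (m, v, 12), (m, y, 7), (p, n, 37), (p, v, 30), (y, b, 28), (y, t, 36)}

Selection G ≠ t: {(b, z, 3), (d, d, 28), (n, v, 40), (p, n, 37), (p, s, 21), (r, n, 15), (u, b, 19), (y, b, 28), (y, t, 36)}
Difference: {(b, z, 3), (d, d, 28), (n, v, 40), (p, n, 37), (p, s, 21), (r, n, 15), (u, b, 19), (y, b, 28), (y, t, 36)} with {(a, x, 28), (b, z, 3), (m, n, 40), (n, v, 40), (p, s, 21), (q, c, 31), (q, k, 35), (q, u, 35), (r, b, 15), (r, n, 15), (t, d, 10), (t, t, 27), (u, b, 19), (w, v, 24)} → {(d, d, 28), (p, n, 37), (y, b, 28), (y, t, 36)}
Union: {(d, d, 28), (p, n, 37), (y, b, 28), (y, t, 36)} with {(a, u, 22), (m, m, 10), (m, s, 3), (m, v, 12), (m, y, 7), (p, v, 30)} → {(a, u, 22), (d, d, 28), (m, m, 10), (m, s, 3), (m, v, 12), (m, y, 7), (p, n, 37), (p, v, 30), (y, b, 28), (y, t, 36)}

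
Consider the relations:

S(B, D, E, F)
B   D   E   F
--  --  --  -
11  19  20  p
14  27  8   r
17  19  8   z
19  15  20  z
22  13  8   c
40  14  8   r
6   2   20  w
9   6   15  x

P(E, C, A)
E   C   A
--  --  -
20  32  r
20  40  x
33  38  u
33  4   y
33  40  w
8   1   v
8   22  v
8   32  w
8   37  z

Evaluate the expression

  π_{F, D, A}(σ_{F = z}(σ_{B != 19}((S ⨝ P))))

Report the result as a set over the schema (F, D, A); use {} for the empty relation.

S ⋈ P (natural join on E): {(11, 19, 20, p, 32, r), (11, 19, 20, p, 40, x), (14, 27, 8, r, 1, v), (14, 27, 8, r, 22, v), (14, 27, 8, r, 32, w), (14, 27, 8, r, 37, z), (17, 19, 8, z, 1, v), (17, 19, 8, z, 22, v), (17, 19, 8, z, 32, w), (17, 19, 8, z, 37, z), (19, 15, 20, z, 32, r), (19, 15, 20, z, 40, x), (22, 13, 8, c, 1, v), (22, 13, 8, c, 22, v), (22, 13, 8, c, 32, w), (22, 13, 8, c, 37, z), (40, 14, 8, r, 1, v), (40, 14, 8, r, 22, v), (40, 14, 8, r, 32, w), (40, 14, 8, r, 37, z), (6, 2, 20, w, 32, r), (6, 2, 20, w, 40, x)}
Filtering on B != 19 leaves {(11, 19, 20, p, 32, r), (11, 19, 20, p, 40, x), (14, 27, 8, r, 1, v), (14, 27, 8, r, 22, v), (14, 27, 8, r, 32, w), (14, 27, 8, r, 37, z), (17, 19, 8, z, 1, v), (17, 19, 8, z, 22, v), (17, 19, 8, z, 32, w), (17, 19, 8, z, 37, z), (22, 13, 8, c, 1, v), (22, 13, 8, c, 22, v), (22, 13, 8, c, 32, w), (22, 13, 8, c, 37, z), (40, 14, 8, r, 1, v), (40, 14, 8, r, 22, v), (40, 14, 8, r, 32, w), (40, 14, 8, r, 37, z), (6, 2, 20, w, 32, r), (6, 2, 20, w, 40, x)}.
Filtering on F = z leaves {(17, 19, 8, z, 1, v), (17, 19, 8, z, 22, v), (17, 19, 8, z, 32, w), (17, 19, 8, z, 37, z)}.
π_{F, D, A} gives {(z, 19, v), (z, 19, w), (z, 19, z)} (1 duplicate(s) eliminated).

{(z, 19, v), (z, 19, w), (z, 19, z)}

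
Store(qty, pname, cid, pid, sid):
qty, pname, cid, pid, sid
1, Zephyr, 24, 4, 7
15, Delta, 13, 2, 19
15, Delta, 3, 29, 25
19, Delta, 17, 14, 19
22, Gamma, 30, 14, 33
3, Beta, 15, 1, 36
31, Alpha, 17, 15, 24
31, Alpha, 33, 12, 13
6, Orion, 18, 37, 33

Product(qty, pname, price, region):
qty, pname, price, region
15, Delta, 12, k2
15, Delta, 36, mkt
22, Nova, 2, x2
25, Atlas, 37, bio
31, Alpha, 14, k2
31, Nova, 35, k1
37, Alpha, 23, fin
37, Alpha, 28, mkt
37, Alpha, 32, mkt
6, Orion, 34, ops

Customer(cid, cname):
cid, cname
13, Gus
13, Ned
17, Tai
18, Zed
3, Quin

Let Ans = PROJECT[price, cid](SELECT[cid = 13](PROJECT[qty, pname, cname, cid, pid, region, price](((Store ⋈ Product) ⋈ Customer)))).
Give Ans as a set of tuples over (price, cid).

{(12, 13), (36, 13)}

Natural join on qty, pname: {(15, Delta, 13, 2, 19, 12, k2), (15, Delta, 13, 2, 19, 36, mkt), (15, Delta, 3, 29, 25, 12, k2), (15, Delta, 3, 29, 25, 36, mkt), (31, Alpha, 17, 15, 24, 14, k2), (31, Alpha, 33, 12, 13, 14, k2), (6, Orion, 18, 37, 33, 34, ops)}
Natural join on cid: {(15, Delta, 13, 2, 19, 12, k2, Gus), (15, Delta, 13, 2, 19, 12, k2, Ned), (15, Delta, 13, 2, 19, 36, mkt, Gus), (15, Delta, 13, 2, 19, 36, mkt, Ned), (15, Delta, 3, 29, 25, 12, k2, Quin), (15, Delta, 3, 29, 25, 36, mkt, Quin), (31, Alpha, 17, 15, 24, 14, k2, Tai), (6, Orion, 18, 37, 33, 34, ops, Zed)}
Projecting to qty, pname, cname, cid, pid, region, price: {(15, Delta, Gus, 13, 2, k2, 12), (15, Delta, Gus, 13, 2, mkt, 36), (15, Delta, Ned, 13, 2, k2, 12), (15, Delta, Ned, 13, 2, mkt, 36), (15, Delta, Quin, 3, 29, k2, 12), (15, Delta, Quin, 3, 29, mkt, 36), (31, Alpha, Tai, 17, 15, k2, 14), (6, Orion, Zed, 18, 37, ops, 34)}
Filtering on cid = 13 leaves {(15, Delta, Gus, 13, 2, k2, 12), (15, Delta, Gus, 13, 2, mkt, 36), (15, Delta, Ned, 13, 2, k2, 12), (15, Delta, Ned, 13, 2, mkt, 36)}.
Projecting to price, cid (2 duplicate(s) eliminated): {(12, 13), (36, 13)}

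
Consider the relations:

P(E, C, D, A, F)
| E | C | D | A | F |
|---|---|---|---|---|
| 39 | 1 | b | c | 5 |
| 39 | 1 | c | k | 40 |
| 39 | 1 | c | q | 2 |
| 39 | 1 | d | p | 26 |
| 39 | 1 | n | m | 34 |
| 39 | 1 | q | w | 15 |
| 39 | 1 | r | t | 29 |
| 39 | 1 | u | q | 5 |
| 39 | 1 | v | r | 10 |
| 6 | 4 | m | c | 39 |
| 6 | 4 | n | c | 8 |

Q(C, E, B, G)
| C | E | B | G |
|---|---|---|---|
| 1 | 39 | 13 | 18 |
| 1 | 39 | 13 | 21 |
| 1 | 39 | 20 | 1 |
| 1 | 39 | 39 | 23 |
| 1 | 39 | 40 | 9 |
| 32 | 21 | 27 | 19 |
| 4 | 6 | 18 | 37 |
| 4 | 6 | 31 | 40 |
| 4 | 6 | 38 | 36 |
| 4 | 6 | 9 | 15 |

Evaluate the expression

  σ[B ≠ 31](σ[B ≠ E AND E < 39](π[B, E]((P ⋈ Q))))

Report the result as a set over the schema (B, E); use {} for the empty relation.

Joining P and Q on E, C yields {(39, 1, b, c, 5, 13, 18), (39, 1, b, c, 5, 13, 21), (39, 1, b, c, 5, 20, 1), (39, 1, b, c, 5, 39, 23), (39, 1, b, c, 5, 40, 9), (39, 1, c, k, 40, 13, 18), (39, 1, c, k, 40, 13, 21), (39, 1, c, k, 40, 20, 1), (39, 1, c, k, 40, 39, 23), (39, 1, c, k, 40, 40, 9), (39, 1, c, q, 2, 13, 18), (39, 1, c, q, 2, 13, 21), (39, 1, c, q, 2, 20, 1), (39, 1, c, q, 2, 39, 23), (39, 1, c, q, 2, 40, 9), (39, 1, d, p, 26, 13, 18), (39, 1, d, p, 26, 13, 21), (39, 1, d, p, 26, 20, 1), (39, 1, d, p, 26, 39, 23), (39, 1, d, p, 26, 40, 9), (39, 1, n, m, 34, 13, 18), (39, 1, n, m, 34, 13, 21), (39, 1, n, m, 34, 20, 1), (39, 1, n, m, 34, 39, 23), (39, 1, n, m, 34, 40, 9), (39, 1, q, w, 15, 13, 18), (39, 1, q, w, 15, 13, 21), (39, 1, q, w, 15, 20, 1), (39, 1, q, w, 15, 39, 23), (39, 1, q, w, 15, 40, 9), (39, 1, r, t, 29, 13, 18), (39, 1, r, t, 29, 13, 21), (39, 1, r, t, 29, 20, 1), (39, 1, r, t, 29, 39, 23), (39, 1, r, t, 29, 40, 9), (39, 1, u, q, 5, 13, 18), (39, 1, u, q, 5, 13, 21), (39, 1, u, q, 5, 20, 1), (39, 1, u, q, 5, 39, 23), (39, 1, u, q, 5, 40, 9), (39, 1, v, r, 10, 13, 18), (39, 1, v, r, 10, 13, 21), (39, 1, v, r, 10, 20, 1), (39, 1, v, r, 10, 39, 23), (39, 1, v, r, 10, 40, 9), (6, 4, m, c, 39, 18, 37), (6, 4, m, c, 39, 31, 40), (6, 4, m, c, 39, 38, 36), (6, 4, m, c, 39, 9, 15), (6, 4, n, c, 8, 18, 37), (6, 4, n, c, 8, 31, 40), (6, 4, n, c, 8, 38, 36), (6, 4, n, c, 8, 9, 15)}.
Keep only column(s) B, E (45 duplicate(s) eliminated): {(13, 39), (18, 6), (20, 39), (31, 6), (38, 6), (39, 39), (40, 39), (9, 6)}
Selection B ≠ E AND E < 39: {(18, 6), (31, 6), (38, 6), (9, 6)}
Selection B ≠ 31: {(18, 6), (38, 6), (9, 6)}

{(18, 6), (38, 6), (9, 6)}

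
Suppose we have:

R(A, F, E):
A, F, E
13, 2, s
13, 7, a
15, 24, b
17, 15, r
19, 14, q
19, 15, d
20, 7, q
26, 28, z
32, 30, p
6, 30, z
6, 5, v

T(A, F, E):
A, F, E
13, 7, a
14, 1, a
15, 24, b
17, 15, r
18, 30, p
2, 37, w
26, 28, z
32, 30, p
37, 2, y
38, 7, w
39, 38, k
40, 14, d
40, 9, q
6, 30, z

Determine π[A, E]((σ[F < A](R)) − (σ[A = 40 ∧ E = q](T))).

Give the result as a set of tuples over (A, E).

Selection F < A: {(13, 2, s), (13, 7, a), (17, 15, r), (19, 14, q), (19, 15, d), (20, 7, q), (32, 30, p), (6, 5, v)}
Selection A = 40 ∧ E = q: {(40, 9, q)}
Set difference of the two operands is {(13, 2, s), (13, 7, a), (17, 15, r), (19, 14, q), (19, 15, d), (20, 7, q), (32, 30, p), (6, 5, v)}.
Projecting to A, E: {(13, a), (13, s), (17, r), (19, d), (19, q), (20, q), (32, p), (6, v)}

{(13, a), (13, s), (17, r), (19, d), (19, q), (20, q), (32, p), (6, v)}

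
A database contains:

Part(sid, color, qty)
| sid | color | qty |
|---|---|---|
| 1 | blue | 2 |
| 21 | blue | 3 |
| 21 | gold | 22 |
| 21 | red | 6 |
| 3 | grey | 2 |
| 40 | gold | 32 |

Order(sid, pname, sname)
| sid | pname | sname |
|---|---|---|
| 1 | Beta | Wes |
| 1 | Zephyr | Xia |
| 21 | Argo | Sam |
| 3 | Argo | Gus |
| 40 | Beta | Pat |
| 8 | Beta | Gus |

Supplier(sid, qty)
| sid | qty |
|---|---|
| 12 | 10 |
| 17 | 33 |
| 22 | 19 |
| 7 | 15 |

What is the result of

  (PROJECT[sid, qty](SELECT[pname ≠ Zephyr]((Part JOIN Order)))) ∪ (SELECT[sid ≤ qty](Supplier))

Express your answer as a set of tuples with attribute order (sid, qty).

{(1, 2), (17, 33), (21, 22), (21, 3), (21, 6), (3, 2), (40, 32), (7, 15)}

Natural join on sid: {(1, blue, 2, Beta, Wes), (1, blue, 2, Zephyr, Xia), (21, blue, 3, Argo, Sam), (21, gold, 22, Argo, Sam), (21, red, 6, Argo, Sam), (3, grey, 2, Argo, Gus), (40, gold, 32, Beta, Pat)}
Apply σ_{pname ≠ Zephyr}; surviving tuples: {(1, blue, 2, Beta, Wes), (21, blue, 3, Argo, Sam), (21, gold, 22, Argo, Sam), (21, red, 6, Argo, Sam), (3, grey, 2, Argo, Gus), (40, gold, 32, Beta, Pat)}
π[sid, qty]: project onto (sid, qty) → {(1, 2), (21, 22), (21, 3), (21, 6), (3, 2), (40, 32)}
Apply σ_{sid ≤ qty}; surviving tuples: {(17, 33), (7, 15)}
Set union of the two operands is {(1, 2), (17, 33), (21, 22), (21, 3), (21, 6), (3, 2), (40, 32), (7, 15)}.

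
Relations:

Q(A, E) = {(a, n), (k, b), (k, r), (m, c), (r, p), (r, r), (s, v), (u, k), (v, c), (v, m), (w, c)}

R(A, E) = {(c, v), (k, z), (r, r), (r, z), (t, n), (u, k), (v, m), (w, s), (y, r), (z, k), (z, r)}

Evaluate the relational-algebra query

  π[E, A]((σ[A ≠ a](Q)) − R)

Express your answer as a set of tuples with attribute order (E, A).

{(b, k), (c, m), (c, v), (c, w), (p, r), (r, k), (v, s)}

σ[A ≠ a]: keep tuples satisfying A ≠ a → {(k, b), (k, r), (m, c), (r, p), (r, r), (s, v), (u, k), (v, c), (v, m), (w, c)}
Set difference of the two operands is {(k, b), (k, r), (m, c), (r, p), (s, v), (v, c), (w, c)}.
Projecting to E, A: {(b, k), (c, m), (c, v), (c, w), (p, r), (r, k), (v, s)}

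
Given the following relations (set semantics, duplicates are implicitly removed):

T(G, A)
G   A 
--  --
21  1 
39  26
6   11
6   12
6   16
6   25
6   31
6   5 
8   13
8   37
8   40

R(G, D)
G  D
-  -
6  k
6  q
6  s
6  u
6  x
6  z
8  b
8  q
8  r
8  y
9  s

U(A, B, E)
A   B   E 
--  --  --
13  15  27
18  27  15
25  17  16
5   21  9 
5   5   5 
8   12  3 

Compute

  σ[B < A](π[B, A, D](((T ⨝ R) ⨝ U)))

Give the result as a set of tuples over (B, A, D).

Joining T and R on G yields {(6, 11, k), (6, 11, q), (6, 11, s), (6, 11, u), (6, 11, x), (6, 11, z), (6, 12, k), (6, 12, q), (6, 12, s), (6, 12, u), (6, 12, x), (6, 12, z), (6, 16, k), (6, 16, q), (6, 16, s), (6, 16, u), (6, 16, x), (6, 16, z), (6, 25, k), (6, 25, q), (6, 25, s), (6, 25, u), (6, 25, x), (6, 25, z), (6, 31, k), (6, 31, q), (6, 31, s), (6, 31, u), (6, 31, x), (6, 31, z), (6, 5, k), (6, 5, q), (6, 5, s), (6, 5, u), (6, 5, x), (6, 5, z), (8, 13, b), (8, 13, q), (8, 13, r), (8, 13, y), (8, 37, b), (8, 37, q), (8, 37, r), (8, 37, y), (8, 40, b), (8, 40, q), (8, 40, r), (8, 40, y)}.
Joining (T ⨝ R) and U on A yields {(6, 25, k, 17, 16), (6, 25, q, 17, 16), (6, 25, s, 17, 16), (6, 25, u, 17, 16), (6, 25, x, 17, 16), (6, 25, z, 17, 16), (6, 5, k, 21, 9), (6, 5, k, 5, 5), (6, 5, q, 21, 9), (6, 5, q, 5, 5), (6, 5, s, 21, 9), (6, 5, s, 5, 5), (6, 5, u, 21, 9), (6, 5, u, 5, 5), (6, 5, x, 21, 9), (6, 5, x, 5, 5), (6, 5, z, 21, 9), (6, 5, z, 5, 5), (8, 13, b, 15, 27), (8, 13, q, 15, 27), (8, 13, r, 15, 27), (8, 13, y, 15, 27)}.
Keep only column(s) B, A, D: {(15, 13, b), (15, 13, q), (15, 13, r), (15, 13, y), (17, 25, k), (17, 25, q), (17, 25, s), (17, 25, u), (17, 25, x), (17, 25, z), (21, 5, k), (21, 5, q), (21, 5, s), (21, 5, u), (21, 5, x), (21, 5, z), (5, 5, k), (5, 5, q), (5, 5, s), (5, 5, u), (5, 5, x), (5, 5, z)}
Selection B < A: {(17, 25, k), (17, 25, q), (17, 25, s), (17, 25, u), (17, 25, x), (17, 25, z)}

{(17, 25, k), (17, 25, q), (17, 25, s), (17, 25, u), (17, 25, x), (17, 25, z)}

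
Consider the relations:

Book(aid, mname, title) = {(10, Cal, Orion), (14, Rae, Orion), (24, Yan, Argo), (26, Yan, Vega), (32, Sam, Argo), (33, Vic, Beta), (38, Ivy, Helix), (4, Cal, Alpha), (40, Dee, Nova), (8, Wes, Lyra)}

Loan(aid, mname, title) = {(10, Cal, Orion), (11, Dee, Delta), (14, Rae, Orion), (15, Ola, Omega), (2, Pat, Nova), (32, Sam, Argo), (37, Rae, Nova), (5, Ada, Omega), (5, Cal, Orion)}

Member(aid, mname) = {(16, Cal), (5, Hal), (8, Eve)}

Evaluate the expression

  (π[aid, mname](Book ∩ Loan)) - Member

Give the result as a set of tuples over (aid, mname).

Intersection: {(10, Cal, Orion), (14, Rae, Orion), (24, Yan, Argo), (26, Yan, Vega), (32, Sam, Argo), (33, Vic, Beta), (38, Ivy, Helix), (4, Cal, Alpha), (40, Dee, Nova), (8, Wes, Lyra)} with {(10, Cal, Orion), (11, Dee, Delta), (14, Rae, Orion), (15, Ola, Omega), (2, Pat, Nova), (32, Sam, Argo), (37, Rae, Nova), (5, Ada, Omega), (5, Cal, Orion)} → {(10, Cal, Orion), (14, Rae, Orion), (32, Sam, Argo)}
π_{aid, mname} gives {(10, Cal), (14, Rae), (32, Sam)}.
Difference: {(10, Cal), (14, Rae), (32, Sam)} with {(16, Cal), (5, Hal), (8, Eve)} → {(10, Cal), (14, Rae), (32, Sam)}

{(10, Cal), (14, Rae), (32, Sam)}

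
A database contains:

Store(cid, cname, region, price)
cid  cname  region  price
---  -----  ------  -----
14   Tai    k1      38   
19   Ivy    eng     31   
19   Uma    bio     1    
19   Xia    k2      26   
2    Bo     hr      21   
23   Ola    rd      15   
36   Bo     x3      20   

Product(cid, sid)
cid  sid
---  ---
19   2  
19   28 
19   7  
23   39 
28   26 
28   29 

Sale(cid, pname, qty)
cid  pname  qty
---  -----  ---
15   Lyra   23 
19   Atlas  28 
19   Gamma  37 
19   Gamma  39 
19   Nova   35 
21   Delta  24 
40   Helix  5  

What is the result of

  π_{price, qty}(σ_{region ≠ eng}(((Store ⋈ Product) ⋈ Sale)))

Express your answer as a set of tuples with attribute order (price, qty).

{(1, 28), (1, 35), (1, 37), (1, 39), (26, 28), (26, 35), (26, 37), (26, 39)}

Natural join on cid: {(19, Ivy, eng, 31, 2), (19, Ivy, eng, 31, 28), (19, Ivy, eng, 31, 7), (19, Uma, bio, 1, 2), (19, Uma, bio, 1, 28), (19, Uma, bio, 1, 7), (19, Xia, k2, 26, 2), (19, Xia, k2, 26, 28), (19, Xia, k2, 26, 7), (23, Ola, rd, 15, 39)}
Natural join on cid: {(19, Ivy, eng, 31, 2, Atlas, 28), (19, Ivy, eng, 31, 2, Gamma, 37), (19, Ivy, eng, 31, 2, Gamma, 39), (19, Ivy, eng, 31, 2, Nova, 35), (19, Ivy, eng, 31, 28, Atlas, 28), (19, Ivy, eng, 31, 28, Gamma, 37), (19, Ivy, eng, 31, 28, Gamma, 39), (19, Ivy, eng, 31, 28, Nova, 35), (19, Ivy, eng, 31, 7, Atlas, 28), (19, Ivy, eng, 31, 7, Gamma, 37), (19, Ivy, eng, 31, 7, Gamma, 39), (19, Ivy, eng, 31, 7, Nova, 35), (19, Uma, bio, 1, 2, Atlas, 28), (19, Uma, bio, 1, 2, Gamma, 37), (19, Uma, bio, 1, 2, Gamma, 39), (19, Uma, bio, 1, 2, Nova, 35), (19, Uma, bio, 1, 28, Atlas, 28), (19, Uma, bio, 1, 28, Gamma, 37), (19, Uma, bio, 1, 28, Gamma, 39), (19, Uma, bio, 1, 28, Nova, 35), (19, Uma, bio, 1, 7, Atlas, 28), (19, Uma, bio, 1, 7, Gamma, 37), (19, Uma, bio, 1, 7, Gamma, 39), (19, Uma, bio, 1, 7, Nova, 35), (19, Xia, k2, 26, 2, Atlas, 28), (19, Xia, k2, 26, 2, Gamma, 37), (19, Xia, k2, 26, 2, Gamma, 39), (19, Xia, k2, 26, 2, Nova, 35), (19, Xia, k2, 26, 28, Atlas, 28), (19, Xia, k2, 26, 28, Gamma, 37), (19, Xia, k2, 26, 28, Gamma, 39), (19, Xia, k2, 26, 28, Nova, 35), (19, Xia, k2, 26, 7, Atlas, 28), (19, Xia, k2, 26, 7, Gamma, 37), (19, Xia, k2, 26, 7, Gamma, 39), (19, Xia, k2, 26, 7, Nova, 35)}
Selection region ≠ eng: {(19, Uma, bio, 1, 2, Atlas, 28), (19, Uma, bio, 1, 2, Gamma, 37), (19, Uma, bio, 1, 2, Gamma, 39), (19, Uma, bio, 1, 2, Nova, 35), (19, Uma, bio, 1, 28, Atlas, 28), (19, Uma, bio, 1, 28, Gamma, 37), (19, Uma, bio, 1, 28, Gamma, 39), (19, Uma, bio, 1, 28, Nova, 35), (19, Uma, bio, 1, 7, Atlas, 28), (19, Uma, bio, 1, 7, Gamma, 37), (19, Uma, bio, 1, 7, Gamma, 39), (19, Uma, bio, 1, 7, Nova, 35), (19, Xia, k2, 26, 2, Atlas, 28), (19, Xia, k2, 26, 2, Gamma, 37), (19, Xia, k2, 26, 2, Gamma, 39), (19, Xia, k2, 26, 2, Nova, 35), (19, Xia, k2, 26, 28, Atlas, 28), (19, Xia, k2, 26, 28, Gamma, 37), (19, Xia, k2, 26, 28, Gamma, 39), (19, Xia, k2, 26, 28, Nova, 35), (19, Xia, k2, 26, 7, Atlas, 28), (19, Xia, k2, 26, 7, Gamma, 37), (19, Xia, k2, 26, 7, Gamma, 39), (19, Xia, k2, 26, 7, Nova, 35)}
π_{price, qty} gives {(1, 28), (1, 35), (1, 37), (1, 39), (26, 28), (26, 35), (26, 37), (26, 39)} (16 duplicate(s) eliminated).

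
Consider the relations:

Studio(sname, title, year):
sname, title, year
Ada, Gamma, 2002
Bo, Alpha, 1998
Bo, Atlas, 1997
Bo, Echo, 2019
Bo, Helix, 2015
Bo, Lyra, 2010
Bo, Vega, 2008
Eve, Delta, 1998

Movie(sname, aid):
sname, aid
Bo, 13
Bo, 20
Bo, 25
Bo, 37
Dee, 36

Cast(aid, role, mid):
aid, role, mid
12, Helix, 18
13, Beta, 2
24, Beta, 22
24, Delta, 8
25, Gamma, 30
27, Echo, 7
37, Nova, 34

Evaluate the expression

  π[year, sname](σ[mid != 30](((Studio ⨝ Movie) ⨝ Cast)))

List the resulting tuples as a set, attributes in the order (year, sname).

Natural join on sname: {(Bo, Alpha, 1998, 13), (Bo, Alpha, 1998, 20), (Bo, Alpha, 1998, 25), (Bo, Alpha, 1998, 37), (Bo, Atlas, 1997, 13), (Bo, Atlas, 1997, 20), (Bo, Atlas, 1997, 25), (Bo, Atlas, 1997, 37), (Bo, Echo, 2019, 13), (Bo, Echo, 2019, 20), (Bo, Echo, 2019, 25), (Bo, Echo, 2019, 37), (Bo, Helix, 2015, 13), (Bo, Helix, 2015, 20), (Bo, Helix, 2015, 25), (Bo, Helix, 2015, 37), (Bo, Lyra, 2010, 13), (Bo, Lyra, 2010, 20), (Bo, Lyra, 2010, 25), (Bo, Lyra, 2010, 37), (Bo, Vega, 2008, 13), (Bo, Vega, 2008, 20), (Bo, Vega, 2008, 25), (Bo, Vega, 2008, 37)}
Natural join on aid: {(Bo, Alpha, 1998, 13, Beta, 2), (Bo, Alpha, 1998, 25, Gamma, 30), (Bo, Alpha, 1998, 37, Nova, 34), (Bo, Atlas, 1997, 13, Beta, 2), (Bo, Atlas, 1997, 25, Gamma, 30), (Bo, Atlas, 1997, 37, Nova, 34), (Bo, Echo, 2019, 13, Beta, 2), (Bo, Echo, 2019, 25, Gamma, 30), (Bo, Echo, 2019, 37, Nova, 34), (Bo, Helix, 2015, 13, Beta, 2), (Bo, Helix, 2015, 25, Gamma, 30), (Bo, Helix, 2015, 37, Nova, 34), (Bo, Lyra, 2010, 13, Beta, 2), (Bo, Lyra, 2010, 25, Gamma, 30), (Bo, Lyra, 2010, 37, Nova, 34), (Bo, Vega, 2008, 13, Beta, 2), (Bo, Vega, 2008, 25, Gamma, 30), (Bo, Vega, 2008, 37, Nova, 34)}
σ[mid != 30]: keep tuples satisfying mid != 30 → {(Bo, Alpha, 1998, 13, Beta, 2), (Bo, Alpha, 1998, 37, Nova, 34), (Bo, Atlas, 1997, 13, Beta, 2), (Bo, Atlas, 1997, 37, Nova, 34), (Bo, Echo, 2019, 13, Beta, 2), (Bo, Echo, 2019, 37, Nova, 34), (Bo, Helix, 2015, 13, Beta, 2), (Bo, Helix, 2015, 37, Nova, 34), (Bo, Lyra, 2010, 13, Beta, 2), (Bo, Lyra, 2010, 37, Nova, 34), (Bo, Vega, 2008, 13, Beta, 2), (Bo, Vega, 2008, 37, Nova, 34)}
Projecting to year, sname (6 duplicate(s) eliminated): {(1997, Bo), (1998, Bo), (2008, Bo), (2010, Bo), (2015, Bo), (2019, Bo)}

{(1997, Bo), (1998, Bo), (2008, Bo), (2010, Bo), (2015, Bo), (2019, Bo)}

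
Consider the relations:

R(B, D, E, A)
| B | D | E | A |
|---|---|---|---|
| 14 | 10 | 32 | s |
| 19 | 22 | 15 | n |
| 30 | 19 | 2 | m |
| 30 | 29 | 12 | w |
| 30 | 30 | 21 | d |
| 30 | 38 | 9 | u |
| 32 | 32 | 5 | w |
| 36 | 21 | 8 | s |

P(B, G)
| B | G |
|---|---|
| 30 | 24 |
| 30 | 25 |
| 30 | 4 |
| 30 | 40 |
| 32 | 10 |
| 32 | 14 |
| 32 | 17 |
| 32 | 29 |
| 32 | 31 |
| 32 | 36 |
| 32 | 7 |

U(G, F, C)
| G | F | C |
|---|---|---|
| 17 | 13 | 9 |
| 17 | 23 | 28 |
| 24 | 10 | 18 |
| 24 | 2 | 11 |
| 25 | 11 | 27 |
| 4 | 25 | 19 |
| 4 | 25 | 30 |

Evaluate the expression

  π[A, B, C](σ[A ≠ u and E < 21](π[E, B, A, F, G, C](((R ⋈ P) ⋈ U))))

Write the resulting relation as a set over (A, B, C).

Joining R and P on B yields {(30, 19, 2, m, 24), (30, 19, 2, m, 25), (30, 19, 2, m, 4), (30, 19, 2, m, 40), (30, 29, 12, w, 24), (30, 29, 12, w, 25), (30, 29, 12, w, 4), (30, 29, 12, w, 40), (30, 30, 21, d, 24), (30, 30, 21, d, 25), (30, 30, 21, d, 4), (30, 30, 21, d, 40), (30, 38, 9, u, 24), (30, 38, 9, u, 25), (30, 38, 9, u, 4), (30, 38, 9, u, 40), (32, 32, 5, w, 10), (32, 32, 5, w, 14), (32, 32, 5, w, 17), (32, 32, 5, w, 29), (32, 32, 5, w, 31), (32, 32, 5, w, 36), (32, 32, 5, w, 7)}.
Joining (R ⋈ P) and U on G yields {(30, 19, 2, m, 24, 10, 18), (30, 19, 2, m, 24, 2, 11), (30, 19, 2, m, 25, 11, 27), (30, 19, 2, m, 4, 25, 19), (30, 19, 2, m, 4, 25, 30), (30, 29, 12, w, 24, 10, 18), (30, 29, 12, w, 24, 2, 11), (30, 29, 12, w, 25, 11, 27), (30, 29, 12, w, 4, 25, 19), (30, 29, 12, w, 4, 25, 30), (30, 30, 21, d, 24, 10, 18), (30, 30, 21, d, 24, 2, 11), (30, 30, 21, d, 25, 11, 27), (30, 30, 21, d, 4, 25, 19), (30, 30, 21, d, 4, 25, 30), (30, 38, 9, u, 24, 10, 18), (30, 38, 9, u, 24, 2, 11), (30, 38, 9, u, 25, 11, 27), (30, 38, 9, u, 4, 25, 19), (30, 38, 9, u, 4, 25, 30), (32, 32, 5, w, 17, 13, 9), (32, 32, 5, w, 17, 23, 28)}.
Keep only column(s) E, B, A, F, G, C: {(12, 30, w, 10, 24, 18), (12, 30, w, 11, 25, 27), (12, 30, w, 2, 24, 11), (12, 30, w, 25, 4, 19), (12, 30, w, 25, 4, 30), (2, 30, m, 10, 24, 18), (2, 30, m, 11, 25, 27), (2, 30, m, 2, 24, 11), (2, 30, m, 25, 4, 19), (2, 30, m, 25, 4, 30), (21, 30, d, 10, 24, 18), (21, 30, d, 11, 25, 27), (21, 30, d, 2, 24, 11), (21, 30, d, 25, 4, 19), (21, 30, d, 25, 4, 30), (5, 32, w, 13, 17, 9), (5, 32, w, 23, 17, 28), (9, 30, u, 10, 24, 18), (9, 30, u, 11, 25, 27), (9, 30, u, 2, 24, 11), (9, 30, u, 25, 4, 19), (9, 30, u, 25, 4, 30)}
σ[A ≠ u and E < 21]: keep tuples satisfying A ≠ u and E < 21 → {(12, 30, w, 10, 24, 18), (12, 30, w, 11, 25, 27), (12, 30, w, 2, 24, 11), (12, 30, w, 25, 4, 19), (12, 30, w, 25, 4, 30), (2, 30, m, 10, 24, 18), (2, 30, m, 11, 25, 27), (2, 30, m, 2, 24, 11), (2, 30, m, 25, 4, 19), (2, 30, m, 25, 4, 30), (5, 32, w, 13, 17, 9), (5, 32, w, 23, 17, 28)}
Keep only column(s) A, B, C: {(m, 30, 11), (m, 30, 18), (m, 30, 19), (m, 30, 27), (m, 30, 30), (w, 30, 11), (w, 30, 18), (w, 30, 19), (w, 30, 27), (w, 30, 30), (w, 32, 28), (w, 32, 9)}

{(m, 30, 11), (m, 30, 18), (m, 30, 19), (m, 30, 27), (m, 30, 30), (w, 30, 11), (w, 30, 18), (w, 30, 19), (w, 30, 27), (w, 30, 30), (w, 32, 28), (w, 32, 9)}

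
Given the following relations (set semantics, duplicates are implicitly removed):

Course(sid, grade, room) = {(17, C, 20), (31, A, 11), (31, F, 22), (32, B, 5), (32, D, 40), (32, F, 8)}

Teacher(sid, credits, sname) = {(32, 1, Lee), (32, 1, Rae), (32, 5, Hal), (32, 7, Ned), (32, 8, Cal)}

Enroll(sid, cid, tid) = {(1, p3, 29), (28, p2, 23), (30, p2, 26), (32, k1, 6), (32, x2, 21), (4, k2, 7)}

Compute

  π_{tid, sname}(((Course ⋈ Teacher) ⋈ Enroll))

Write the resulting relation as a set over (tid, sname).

Course ⋈ Teacher (natural join on sid): {(32, B, 5, 1, Lee), (32, B, 5, 1, Rae), (32, B, 5, 5, Hal), (32, B, 5, 7, Ned), (32, B, 5, 8, Cal), (32, D, 40, 1, Lee), (32, D, 40, 1, Rae), (32, D, 40, 5, Hal), (32, D, 40, 7, Ned), (32, D, 40, 8, Cal), (32, F, 8, 1, Lee), (32, F, 8, 1, Rae), (32, F, 8, 5, Hal), (32, F, 8, 7, Ned), (32, F, 8, 8, Cal)}
(Course ⋈ Teacher) ⋈ Enroll (natural join on sid): {(32, B, 5, 1, Lee, k1, 6), (32, B, 5, 1, Lee, x2, 21), (32, B, 5, 1, Rae, k1, 6), (32, B, 5, 1, Rae, x2, 21), (32, B, 5, 5, Hal, k1, 6), (32, B, 5, 5, Hal, x2, 21), (32, B, 5, 7, Ned, k1, 6), (32, B, 5, 7, Ned, x2, 21), (32, B, 5, 8, Cal, k1, 6), (32, B, 5, 8, Cal, x2, 21), (32, D, 40, 1, Lee, k1, 6), (32, D, 40, 1, Lee, x2, 21), (32, D, 40, 1, Rae, k1, 6), (32, D, 40, 1, Rae, x2, 21), (32, D, 40, 5, Hal, k1, 6), (32, D, 40, 5, Hal, x2, 21), (32, D, 40, 7, Ned, k1, 6), (32, D, 40, 7, Ned, x2, 21), (32, D, 40, 8, Cal, k1, 6), (32, D, 40, 8, Cal, x2, 21), (32, F, 8, 1, Lee, k1, 6), (32, F, 8, 1, Lee, x2, 21), (32, F, 8, 1, Rae, k1, 6), (32, F, 8, 1, Rae, x2, 21), (32, F, 8, 5, Hal, k1, 6), (32, F, 8, 5, Hal, x2, 21), (32, F, 8, 7, Ned, k1, 6), (32, F, 8, 7, Ned, x2, 21), (32, F, 8, 8, Cal, k1, 6), (32, F, 8, 8, Cal, x2, 21)}
π[tid, sname]: project onto (tid, sname) (20 duplicate(s) eliminated) → {(21, Cal), (21, Hal), (21, Lee), (21, Ned), (21, Rae), (6, Cal), (6, Hal), (6, Lee), (6, Ned), (6, Rae)}

{(21, Cal), (21, Hal), (21, Lee), (21, Ned), (21, Rae), (6, Cal), (6, Hal), (6, Lee), (6, Ned), (6, Rae)}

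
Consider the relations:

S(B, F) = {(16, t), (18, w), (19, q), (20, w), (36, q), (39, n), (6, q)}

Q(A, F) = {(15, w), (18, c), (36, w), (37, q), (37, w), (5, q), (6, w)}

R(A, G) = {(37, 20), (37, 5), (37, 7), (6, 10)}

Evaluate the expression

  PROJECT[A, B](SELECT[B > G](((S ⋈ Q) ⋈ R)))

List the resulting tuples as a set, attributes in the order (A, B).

Natural join on F: {(18, w, 15), (18, w, 36), (18, w, 37), (18, w, 6), (19, q, 37), (19, q, 5), (20, w, 15), (20, w, 36), (20, w, 37), (20, w, 6), (36, q, 37), (36, q, 5), (6, q, 37), (6, q, 5)}
Natural join on A: {(18, w, 37, 20), (18, w, 37, 5), (18, w, 37, 7), (18, w, 6, 10), (19, q, 37, 20), (19, q, 37, 5), (19, q, 37, 7), (20, w, 37, 20), (20, w, 37, 5), (20, w, 37, 7), (20, w, 6, 10), (36, q, 37, 20), (36, q, 37, 5), (36, q, 37, 7), (6, q, 37, 20), (6, q, 37, 5), (6, q, 37, 7)}
Apply σ_{B > G}; surviving tuples: {(18, w, 37, 5), (18, w, 37, 7), (18, w, 6, 10), (19, q, 37, 5), (19, q, 37, 7), (20, w, 37, 5), (20, w, 37, 7), (20, w, 6, 10), (36, q, 37, 20), (36, q, 37, 5), (36, q, 37, 7), (6, q, 37, 5)}
π[A, B]: project onto (A, B) (5 duplicate(s) eliminated) → {(37, 18), (37, 19), (37, 20), (37, 36), (37, 6), (6, 18), (6, 20)}

{(37, 18), (37, 19), (37, 20), (37, 36), (37, 6), (6, 18), (6, 20)}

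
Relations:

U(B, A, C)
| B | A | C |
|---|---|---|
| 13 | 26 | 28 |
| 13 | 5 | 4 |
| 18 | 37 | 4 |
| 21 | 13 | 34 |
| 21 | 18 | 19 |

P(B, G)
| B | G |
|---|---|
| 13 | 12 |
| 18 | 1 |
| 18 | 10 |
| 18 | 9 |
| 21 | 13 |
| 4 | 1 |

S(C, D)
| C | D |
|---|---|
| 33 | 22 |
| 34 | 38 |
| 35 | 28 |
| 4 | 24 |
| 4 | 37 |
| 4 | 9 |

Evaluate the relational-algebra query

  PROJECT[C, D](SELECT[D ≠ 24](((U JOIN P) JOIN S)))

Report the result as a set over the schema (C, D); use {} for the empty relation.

{(34, 38), (4, 37), (4, 9)}

U ⋈ P (natural join on B): {(13, 26, 28, 12), (13, 5, 4, 12), (18, 37, 4, 1), (18, 37, 4, 10), (18, 37, 4, 9), (21, 13, 34, 13), (21, 18, 19, 13)}
(U JOIN P) ⋈ S (natural join on C): {(13, 5, 4, 12, 24), (13, 5, 4, 12, 37), (13, 5, 4, 12, 9), (18, 37, 4, 1, 24), (18, 37, 4, 1, 37), (18, 37, 4, 1, 9), (18, 37, 4, 10, 24), (18, 37, 4, 10, 37), (18, 37, 4, 10, 9), (18, 37, 4, 9, 24), (18, 37, 4, 9, 37), (18, 37, 4, 9, 9), (21, 13, 34, 13, 38)}
Filtering on D ≠ 24 leaves {(13, 5, 4, 12, 37), (13, 5, 4, 12, 9), (18, 37, 4, 1, 37), (18, 37, 4, 1, 9), (18, 37, 4, 10, 37), (18, 37, 4, 10, 9), (18, 37, 4, 9, 37), (18, 37, 4, 9, 9), (21, 13, 34, 13, 38)}.
Keep only column(s) C, D (6 duplicate(s) eliminated): {(34, 38), (4, 37), (4, 9)}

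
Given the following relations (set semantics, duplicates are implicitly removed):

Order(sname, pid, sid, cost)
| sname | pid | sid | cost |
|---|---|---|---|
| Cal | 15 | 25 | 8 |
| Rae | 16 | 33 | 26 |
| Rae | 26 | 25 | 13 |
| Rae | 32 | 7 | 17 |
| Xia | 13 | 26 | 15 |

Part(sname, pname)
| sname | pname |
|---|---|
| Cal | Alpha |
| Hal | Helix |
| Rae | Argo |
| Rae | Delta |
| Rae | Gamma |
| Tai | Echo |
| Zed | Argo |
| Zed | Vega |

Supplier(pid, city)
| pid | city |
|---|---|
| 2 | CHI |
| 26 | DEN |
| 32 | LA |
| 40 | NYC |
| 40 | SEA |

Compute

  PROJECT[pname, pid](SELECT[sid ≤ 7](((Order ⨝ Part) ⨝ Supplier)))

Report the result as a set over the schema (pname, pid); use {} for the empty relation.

Joining Order and Part on sname yields {(Cal, 15, 25, 8, Alpha), (Rae, 16, 33, 26, Argo), (Rae, 16, 33, 26, Delta), (Rae, 16, 33, 26, Gamma), (Rae, 26, 25, 13, Argo), (Rae, 26, 25, 13, Delta), (Rae, 26, 25, 13, Gamma), (Rae, 32, 7, 17, Argo), (Rae, 32, 7, 17, Delta), (Rae, 32, 7, 17, Gamma)}.
Joining (Order ⨝ Part) and Supplier on pid yields {(Rae, 26, 25, 13, Argo, DEN), (Rae, 26, 25, 13, Delta, DEN), (Rae, 26, 25, 13, Gamma, DEN), (Rae, 32, 7, 17, Argo, LA), (Rae, 32, 7, 17, Delta, LA), (Rae, 32, 7, 17, Gamma, LA)}.
σ[sid ≤ 7]: keep tuples satisfying sid ≤ 7 → {(Rae, 32, 7, 17, Argo, LA), (Rae, 32, 7, 17, Delta, LA), (Rae, 32, 7, 17, Gamma, LA)}
Keep only column(s) pname, pid: {(Argo, 32), (Delta, 32), (Gamma, 32)}

{(Argo, 32), (Delta, 32), (Gamma, 32)}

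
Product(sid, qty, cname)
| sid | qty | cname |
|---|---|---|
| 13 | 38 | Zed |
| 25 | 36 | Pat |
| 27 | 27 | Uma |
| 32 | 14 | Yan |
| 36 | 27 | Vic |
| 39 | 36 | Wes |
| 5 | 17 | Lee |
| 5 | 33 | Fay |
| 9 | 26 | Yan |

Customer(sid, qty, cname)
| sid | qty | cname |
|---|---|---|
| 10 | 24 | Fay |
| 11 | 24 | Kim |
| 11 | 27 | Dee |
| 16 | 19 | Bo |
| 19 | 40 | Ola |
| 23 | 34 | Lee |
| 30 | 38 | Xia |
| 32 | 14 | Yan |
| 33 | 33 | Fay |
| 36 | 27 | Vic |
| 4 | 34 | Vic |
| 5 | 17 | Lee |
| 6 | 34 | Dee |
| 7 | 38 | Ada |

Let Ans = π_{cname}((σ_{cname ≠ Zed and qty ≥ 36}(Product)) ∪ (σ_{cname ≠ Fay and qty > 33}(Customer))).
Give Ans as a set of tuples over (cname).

{Ada, Dee, Lee, Ola, Pat, Vic, Wes, Xia}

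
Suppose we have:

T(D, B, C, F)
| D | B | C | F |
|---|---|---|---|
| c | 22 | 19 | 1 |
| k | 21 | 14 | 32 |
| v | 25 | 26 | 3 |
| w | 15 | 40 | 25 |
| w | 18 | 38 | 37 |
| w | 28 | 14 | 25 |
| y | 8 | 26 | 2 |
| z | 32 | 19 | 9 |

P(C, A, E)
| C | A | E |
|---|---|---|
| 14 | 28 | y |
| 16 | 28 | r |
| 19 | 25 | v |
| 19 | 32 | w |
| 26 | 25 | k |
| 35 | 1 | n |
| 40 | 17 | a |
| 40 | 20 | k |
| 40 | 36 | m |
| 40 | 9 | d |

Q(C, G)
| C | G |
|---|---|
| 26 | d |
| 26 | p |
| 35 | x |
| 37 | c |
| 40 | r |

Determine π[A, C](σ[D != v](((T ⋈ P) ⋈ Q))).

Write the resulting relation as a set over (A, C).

{(17, 40), (20, 40), (25, 26), (36, 40), (9, 40)}

T ⋈ P (natural join on C): {(c, 22, 19, 1, 25, v), (c, 22, 19, 1, 32, w), (k, 21, 14, 32, 28, y), (v, 25, 26, 3, 25, k), (w, 15, 40, 25, 17, a), (w, 15, 40, 25, 20, k), (w, 15, 40, 25, 36, m), (w, 15, 40, 25, 9, d), (w, 28, 14, 25, 28, y), (y, 8, 26, 2, 25, k), (z, 32, 19, 9, 25, v), (z, 32, 19, 9, 32, w)}
(T ⋈ P) ⋈ Q (natural join on C): {(v, 25, 26, 3, 25, k, d), (v, 25, 26, 3, 25, k, p), (w, 15, 40, 25, 17, a, r), (w, 15, 40, 25, 20, k, r), (w, 15, 40, 25, 36, m, r), (w, 15, 40, 25, 9, d, r), (y, 8, 26, 2, 25, k, d), (y, 8, 26, 2, 25, k, p)}
Apply σ_{D != v}; surviving tuples: {(w, 15, 40, 25, 17, a, r), (w, 15, 40, 25, 20, k, r), (w, 15, 40, 25, 36, m, r), (w, 15, 40, 25, 9, d, r), (y, 8, 26, 2, 25, k, d), (y, 8, 26, 2, 25, k, p)}
Projecting to A, C (1 duplicate(s) eliminated): {(17, 40), (20, 40), (25, 26), (36, 40), (9, 40)}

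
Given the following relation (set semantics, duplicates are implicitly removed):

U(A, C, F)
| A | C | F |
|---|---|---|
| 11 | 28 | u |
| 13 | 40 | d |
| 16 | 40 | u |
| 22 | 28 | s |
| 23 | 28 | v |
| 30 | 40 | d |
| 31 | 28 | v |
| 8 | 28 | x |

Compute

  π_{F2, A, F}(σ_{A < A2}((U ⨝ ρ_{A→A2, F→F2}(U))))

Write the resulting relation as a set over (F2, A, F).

{(d, 13, d), (d, 16, u), (s, 11, u), (s, 8, x), (u, 13, d), (u, 8, x), (v, 11, u), (v, 22, s), (v, 23, v), (v, 8, x)}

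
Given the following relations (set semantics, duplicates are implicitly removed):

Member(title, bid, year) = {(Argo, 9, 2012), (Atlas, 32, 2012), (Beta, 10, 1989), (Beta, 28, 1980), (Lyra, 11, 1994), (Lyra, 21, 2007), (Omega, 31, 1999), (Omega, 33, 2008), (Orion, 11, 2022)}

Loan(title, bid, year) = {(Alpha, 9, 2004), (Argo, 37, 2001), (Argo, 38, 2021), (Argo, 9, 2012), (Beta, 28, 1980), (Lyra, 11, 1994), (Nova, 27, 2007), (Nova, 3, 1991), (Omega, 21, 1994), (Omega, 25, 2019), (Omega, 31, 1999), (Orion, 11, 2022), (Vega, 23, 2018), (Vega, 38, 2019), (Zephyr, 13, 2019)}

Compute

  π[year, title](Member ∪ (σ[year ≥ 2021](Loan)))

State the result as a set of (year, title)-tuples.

Selection year ≥ 2021: {(Argo, 38, 2021), (Orion, 11, 2022)}
Union: {(Argo, 9, 2012), (Atlas, 32, 2012), (Beta, 10, 1989), (Beta, 28, 1980), (Lyra, 11, 1994), (Lyra, 21, 2007), (Omega, 31, 1999), (Omega, 33, 2008), (Orion, 11, 2022)} with {(Argo, 38, 2021), (Orion, 11, 2022)} → {(Argo, 38, 2021), (Argo, 9, 2012), (Atlas, 32, 2012), (Beta, 10, 1989), (Beta, 28, 1980), (Lyra, 11, 1994), (Lyra, 21, 2007), (Omega, 31, 1999), (Omega, 33, 2008), (Orion, 11, 2022)}
Keep only column(s) year, title: {(1980, Beta), (1989, Beta), (1994, Lyra), (1999, Omega), (2007, Lyra), (2008, Omega), (2012, Argo), (2012, Atlas), (2021, Argo), (2022, Orion)}

{(1980, Beta), (1989, Beta), (1994, Lyra), (1999, Omega), (2007, Lyra), (2008, Omega), (2012, Argo), (2012, Atlas), (2021, Argo), (2022, Orion)}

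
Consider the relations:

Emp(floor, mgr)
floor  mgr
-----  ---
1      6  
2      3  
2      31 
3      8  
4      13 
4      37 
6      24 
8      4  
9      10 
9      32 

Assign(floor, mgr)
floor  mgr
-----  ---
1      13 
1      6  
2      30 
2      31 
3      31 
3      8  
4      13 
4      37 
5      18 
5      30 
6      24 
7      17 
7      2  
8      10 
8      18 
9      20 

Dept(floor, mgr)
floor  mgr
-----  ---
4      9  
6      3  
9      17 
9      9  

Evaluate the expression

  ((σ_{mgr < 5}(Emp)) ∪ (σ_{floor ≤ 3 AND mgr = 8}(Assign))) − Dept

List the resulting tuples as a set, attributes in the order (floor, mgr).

{(2, 3), (3, 8), (8, 4)}

Apply σ_{mgr < 5}; surviving tuples: {(2, 3), (8, 4)}
Apply σ_{floor ≤ 3 AND mgr = 8}; surviving tuples: {(3, 8)}
Union: {(2, 3), (8, 4)} with {(3, 8)} → {(2, 3), (3, 8), (8, 4)}
Difference: {(2, 3), (3, 8), (8, 4)} with {(4, 9), (6, 3), (9, 17), (9, 9)} → {(2, 3), (3, 8), (8, 4)}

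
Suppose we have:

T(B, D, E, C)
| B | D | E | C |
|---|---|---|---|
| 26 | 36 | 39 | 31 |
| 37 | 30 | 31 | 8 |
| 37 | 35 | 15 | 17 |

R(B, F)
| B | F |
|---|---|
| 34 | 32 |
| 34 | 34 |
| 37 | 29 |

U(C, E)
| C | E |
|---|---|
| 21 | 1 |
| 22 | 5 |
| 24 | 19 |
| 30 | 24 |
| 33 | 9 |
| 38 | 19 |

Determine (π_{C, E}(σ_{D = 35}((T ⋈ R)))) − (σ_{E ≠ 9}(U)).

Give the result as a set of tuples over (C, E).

Joining T and R on B yields {(37, 30, 31, 8, 29), (37, 35, 15, 17, 29)}.
Selection D = 35: {(37, 35, 15, 17, 29)}
Keep only column(s) C, E: {(17, 15)}
Selection E ≠ 9: {(21, 1), (22, 5), (24, 19), (30, 24), (38, 19)}
Set difference of the two operands is {(17, 15)}.

{(17, 15)}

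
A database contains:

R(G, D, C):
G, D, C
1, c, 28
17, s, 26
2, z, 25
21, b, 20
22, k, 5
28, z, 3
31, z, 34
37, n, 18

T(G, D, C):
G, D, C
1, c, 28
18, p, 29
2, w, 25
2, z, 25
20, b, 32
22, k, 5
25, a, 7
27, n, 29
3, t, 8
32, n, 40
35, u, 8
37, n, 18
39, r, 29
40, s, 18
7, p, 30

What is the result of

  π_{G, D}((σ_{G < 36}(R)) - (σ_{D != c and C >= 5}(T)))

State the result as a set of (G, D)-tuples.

σ[G < 36]: keep tuples satisfying G < 36 → {(1, c, 28), (17, s, 26), (2, z, 25), (21, b, 20), (22, k, 5), (28, z, 3), (31, z, 34)}
σ[D != c and C >= 5]: keep tuples satisfying D != c and C >= 5 → {(18, p, 29), (2, w, 25), (2, z, 25), (20, b, 32), (22, k, 5), (25, a, 7), (27, n, 29), (3, t, 8), (32, n, 40), (35, u, 8), (37, n, 18), (39, r, 29), (40, s, 18), (7, p, 30)}
Set difference of the two operands is {(1, c, 28), (17, s, 26), (21, b, 20), (28, z, 3), (31, z, 34)}.
Projecting to G, D: {(1, c), (17, s), (21, b), (28, z), (31, z)}

{(1, c), (17, s), (21, b), (28, z), (31, z)}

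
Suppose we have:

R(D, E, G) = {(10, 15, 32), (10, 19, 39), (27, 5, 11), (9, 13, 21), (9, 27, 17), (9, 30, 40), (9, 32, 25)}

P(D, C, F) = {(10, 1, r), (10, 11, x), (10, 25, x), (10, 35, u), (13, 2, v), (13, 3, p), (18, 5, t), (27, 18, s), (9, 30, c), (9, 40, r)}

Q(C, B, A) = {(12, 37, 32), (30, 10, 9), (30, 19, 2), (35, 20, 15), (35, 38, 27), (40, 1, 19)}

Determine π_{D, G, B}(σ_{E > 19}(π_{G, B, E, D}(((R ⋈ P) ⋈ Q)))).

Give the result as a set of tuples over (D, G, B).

R ⋈ P (natural join on D): {(10, 15, 32, 1, r), (10, 15, 32, 11, x), (10, 15, 32, 25, x), (10, 15, 32, 35, u), (10, 19, 39, 1, r), (10, 19, 39, 11, x), (10, 19, 39, 25, x), (10, 19, 39, 35, u), (27, 5, 11, 18, s), (9, 13, 21, 30, c), (9, 13, 21, 40, r), (9, 27, 17, 30, c), (9, 27, 17, 40, r), (9, 30, 40, 30, c), (9, 30, 40, 40, r), (9, 32, 25, 30, c), (9, 32, 25, 40, r)}
(R ⋈ P) ⋈ Q (natural join on C): {(10, 15, 32, 35, u, 20, 15), (10, 15, 32, 35, u, 38, 27), (10, 19, 39, 35, u, 20, 15), (10, 19, 39, 35, u, 38, 27), (9, 13, 21, 30, c, 10, 9), (9, 13, 21, 30, c, 19, 2), (9, 13, 21, 40, r, 1, 19), (9, 27, 17, 30, c, 10, 9), (9, 27, 17, 30, c, 19, 2), (9, 27, 17, 40, r, 1, 19), (9, 30, 40, 30, c, 10, 9), (9, 30, 40, 30, c, 19, 2), (9, 30, 40, 40, r, 1, 19), (9, 32, 25, 30, c, 10, 9), (9, 32, 25, 30, c, 19, 2), (9, 32, 25, 40, r, 1, 19)}
Projecting to G, B, E, D: {(17, 1, 27, 9), (17, 10, 27, 9), (17, 19, 27, 9), (21, 1, 13, 9), (21, 10, 13, 9), (21, 19, 13, 9), (25, 1, 32, 9), (25, 10, 32, 9), (25, 19, 32, 9), (32, 20, 15, 10), (32, 38, 15, 10), (39, 20, 19, 10), (39, 38, 19, 10), (40, 1, 30, 9), (40, 10, 30, 9), (40, 19, 30, 9)}
Filtering on E > 19 leaves {(17, 1, 27, 9), (17, 10, 27, 9), (17, 19, 27, 9), (25, 1, 32, 9), (25, 10, 32, 9), (25, 19, 32, 9), (40, 1, 30, 9), (40, 10, 30, 9), (40, 19, 30, 9)}.
Projecting to D, G, B: {(9, 17, 1), (9, 17, 10), (9, 17, 19), (9, 25, 1), (9, 25, 10), (9, 25, 19), (9, 40, 1), (9, 40, 10), (9, 40, 19)}

{(9, 17, 1), (9, 17, 10), (9, 17, 19), (9, 25, 1), (9, 25, 10), (9, 25, 19), (9, 40, 1), (9, 40, 10), (9, 40, 19)}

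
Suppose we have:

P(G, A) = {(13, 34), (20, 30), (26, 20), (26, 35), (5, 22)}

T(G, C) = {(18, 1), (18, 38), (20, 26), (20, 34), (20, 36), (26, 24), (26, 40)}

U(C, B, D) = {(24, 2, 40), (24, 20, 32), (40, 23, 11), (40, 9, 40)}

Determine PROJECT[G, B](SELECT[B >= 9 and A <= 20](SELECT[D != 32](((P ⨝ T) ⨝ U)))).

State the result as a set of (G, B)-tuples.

Joining P and T on G yields {(20, 30, 26), (20, 30, 34), (20, 30, 36), (26, 20, 24), (26, 20, 40), (26, 35, 24), (26, 35, 40)}.
Joining (P ⨝ T) and U on C yields {(26, 20, 24, 2, 40), (26, 20, 24, 20, 32), (26, 20, 40, 23, 11), (26, 20, 40, 9, 40), (26, 35, 24, 2, 40), (26, 35, 24, 20, 32), (26, 35, 40, 23, 11), (26, 35, 40, 9, 40)}.
Apply σ_{D != 32}; surviving tuples: {(26, 20, 24, 2, 40), (26, 20, 40, 23, 11), (26, 20, 40, 9, 40), (26, 35, 24, 2, 40), (26, 35, 40, 23, 11), (26, 35, 40, 9, 40)}
Apply σ_{B >= 9 and A <= 20}; surviving tuples: {(26, 20, 40, 23, 11), (26, 20, 40, 9, 40)}
π[G, B]: project onto (G, B) → {(26, 23), (26, 9)}

{(26, 23), (26, 9)}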